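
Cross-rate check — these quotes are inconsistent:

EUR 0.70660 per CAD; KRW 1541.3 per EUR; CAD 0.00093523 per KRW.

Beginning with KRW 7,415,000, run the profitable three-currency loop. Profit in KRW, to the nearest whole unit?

Profitable loop is KRW → CAD → EUR → KRW:
KRW 7,415,000 × 0.00093523 = CAD 6,934.73
CAD 6,934.73 × 0.70660 = EUR 4,900.08
EUR 4,900.08 × 1541.3 = KRW 7,552,494
Profit = KRW 7,552,494 − KRW 7,415,000

Profit: KRW 137,494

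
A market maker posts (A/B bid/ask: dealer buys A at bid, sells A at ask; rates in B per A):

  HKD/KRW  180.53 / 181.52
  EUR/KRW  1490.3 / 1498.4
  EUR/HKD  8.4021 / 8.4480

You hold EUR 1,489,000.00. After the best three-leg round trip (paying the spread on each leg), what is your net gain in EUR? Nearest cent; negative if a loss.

Best loop EUR → HKD → KRW → EUR:
EUR 1,489,000.00 × 8.4021 (sell EUR at bid) = HKD 12,510,726.90
HKD 12,510,726.90 × 180.53 (sell HKD at bid) = KRW 2,258,561,527
KRW 2,258,561,527 ÷ 1498.4 (buy EUR at ask) = EUR 1,507,315.49

Net profit: EUR 18,315.49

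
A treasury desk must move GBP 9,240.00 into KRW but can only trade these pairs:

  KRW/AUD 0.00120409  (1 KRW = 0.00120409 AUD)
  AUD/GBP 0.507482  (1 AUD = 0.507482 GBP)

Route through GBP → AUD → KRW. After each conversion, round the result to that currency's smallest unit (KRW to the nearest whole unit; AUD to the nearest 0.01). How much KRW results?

GBP 9,240.00 ÷ 0.507482 = AUD 18,207.54
AUD 18,207.54 ÷ 0.00120409 = KRW 15,121,411

KRW 15,121,411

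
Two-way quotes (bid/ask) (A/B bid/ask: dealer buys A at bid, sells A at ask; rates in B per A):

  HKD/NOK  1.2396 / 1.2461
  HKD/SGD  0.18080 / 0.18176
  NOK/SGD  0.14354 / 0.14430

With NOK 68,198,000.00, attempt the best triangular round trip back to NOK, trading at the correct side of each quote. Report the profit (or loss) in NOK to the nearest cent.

Best loop NOK → HKD → SGD → NOK:
NOK 68,198,000.00 ÷ 1.2461 (buy HKD at ask) = HKD 54,729,154.96
HKD 54,729,154.96 × 0.18080 (sell HKD at bid) = SGD 9,895,031.22
SGD 9,895,031.22 ÷ 0.14430 (buy NOK at ask) = NOK 68,572,634.91

Net profit: NOK 374,634.91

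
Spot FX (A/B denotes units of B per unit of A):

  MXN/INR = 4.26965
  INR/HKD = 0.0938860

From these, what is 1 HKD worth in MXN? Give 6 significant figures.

1 HKD ÷ 0.0938860 = 10.6512 INR
10.6512 INR ÷ 4.26965 = 2.49463 MXN

HKD/MXN = 2.49463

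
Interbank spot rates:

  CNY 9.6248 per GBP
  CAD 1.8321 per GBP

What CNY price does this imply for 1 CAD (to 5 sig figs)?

1 CAD ÷ 1.8321 = 0.545822 GBP
0.545822 GBP × 9.6248 = 5.25343 CNY

CAD/CNY = 5.2534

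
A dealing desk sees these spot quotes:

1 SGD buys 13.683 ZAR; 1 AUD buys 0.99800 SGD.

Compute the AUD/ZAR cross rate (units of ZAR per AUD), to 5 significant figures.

1 AUD × 0.99800 = 0.998 SGD
0.998 SGD × 13.683 = 13.6556 ZAR

AUD/ZAR = 13.656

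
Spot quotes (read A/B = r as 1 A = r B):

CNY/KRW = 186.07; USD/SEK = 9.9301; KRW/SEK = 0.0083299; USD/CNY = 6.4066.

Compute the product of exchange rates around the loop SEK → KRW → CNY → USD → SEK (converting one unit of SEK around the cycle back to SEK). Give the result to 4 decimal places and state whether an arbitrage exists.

1.0000 (no arbitrage)

Around SEK → KRW → CNY → USD → SEK: 1 ÷ 0.0083299 ÷ 186.07 ÷ 6.4066 × 9.9301 = 1.000023
Product ≈ 1 (deviation 0.002%, within rounding noise).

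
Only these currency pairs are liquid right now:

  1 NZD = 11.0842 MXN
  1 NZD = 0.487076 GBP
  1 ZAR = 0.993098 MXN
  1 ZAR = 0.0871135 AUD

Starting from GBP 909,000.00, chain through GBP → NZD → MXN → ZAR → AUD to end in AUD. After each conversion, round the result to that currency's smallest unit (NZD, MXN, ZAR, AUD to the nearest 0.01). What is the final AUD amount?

AUD 1,814,532.96

GBP 909,000.00 ÷ 0.487076 = NZD 1,866,238.53
NZD 1,866,238.53 × 11.0842 = MXN 20,685,761.11
MXN 20,685,761.11 ÷ 0.993098 = ZAR 20,829,526.50
ZAR 20,829,526.50 × 0.0871135 = AUD 1,814,532.96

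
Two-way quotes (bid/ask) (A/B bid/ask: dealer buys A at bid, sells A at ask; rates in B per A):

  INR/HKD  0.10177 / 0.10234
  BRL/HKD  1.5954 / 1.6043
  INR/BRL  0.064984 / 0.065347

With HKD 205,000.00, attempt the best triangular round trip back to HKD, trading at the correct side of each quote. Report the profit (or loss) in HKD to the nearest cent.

Best loop HKD → INR → BRL → HKD:
HKD 205,000.00 ÷ 0.10234 (buy INR at ask) = INR 2,003,126.83
INR 2,003,126.83 × 0.064984 (sell INR at bid) = BRL 130,171.19
BRL 130,171.19 × 1.5954 (sell BRL at bid) = HKD 207,675.12

Net profit: HKD 2,675.12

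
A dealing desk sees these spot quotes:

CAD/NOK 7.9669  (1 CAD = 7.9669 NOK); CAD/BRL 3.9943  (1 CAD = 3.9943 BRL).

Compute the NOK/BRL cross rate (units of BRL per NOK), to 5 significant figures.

NOK/BRL = 0.50136

1 NOK ÷ 7.9669 = 0.125519 CAD
0.125519 CAD × 3.9943 = 0.501362 BRL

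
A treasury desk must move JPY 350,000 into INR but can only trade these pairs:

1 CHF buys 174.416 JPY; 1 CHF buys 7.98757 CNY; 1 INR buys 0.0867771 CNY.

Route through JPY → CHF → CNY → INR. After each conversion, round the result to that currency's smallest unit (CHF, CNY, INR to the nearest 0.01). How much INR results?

INR 184,710.71

JPY 350,000 ÷ 174.416 = CHF 2,006.70
CHF 2,006.70 × 7.98757 = CNY 16,028.66
CNY 16,028.66 ÷ 0.0867771 = INR 184,710.71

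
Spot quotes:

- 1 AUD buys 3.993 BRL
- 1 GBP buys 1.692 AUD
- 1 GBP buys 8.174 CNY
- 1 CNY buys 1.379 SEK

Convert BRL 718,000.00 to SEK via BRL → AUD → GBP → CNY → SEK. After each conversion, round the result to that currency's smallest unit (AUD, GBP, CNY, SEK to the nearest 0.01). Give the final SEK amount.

SEK 1,197,908.59

BRL 718,000.00 ÷ 3.993 = AUD 179,814.68
AUD 179,814.68 ÷ 1.692 = GBP 106,273.45
GBP 106,273.45 × 8.174 = CNY 868,679.18
CNY 868,679.18 × 1.379 = SEK 1,197,908.59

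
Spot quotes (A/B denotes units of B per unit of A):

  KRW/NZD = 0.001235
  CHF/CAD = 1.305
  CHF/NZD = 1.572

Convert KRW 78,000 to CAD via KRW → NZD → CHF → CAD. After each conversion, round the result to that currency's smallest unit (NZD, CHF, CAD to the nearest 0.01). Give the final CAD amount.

CAD 79.97

KRW 78,000 × 0.001235 = NZD 96.33
NZD 96.33 ÷ 1.572 = CHF 61.28
CHF 61.28 × 1.305 = CAD 79.97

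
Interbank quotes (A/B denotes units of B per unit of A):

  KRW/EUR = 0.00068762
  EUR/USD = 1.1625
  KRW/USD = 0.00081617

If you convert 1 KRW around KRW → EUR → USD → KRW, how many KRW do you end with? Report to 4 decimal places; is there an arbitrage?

0.9794 (arbitrage exists)

Around KRW → EUR → USD → KRW: 1 × 0.00068762 × 1.1625 ÷ 0.00081617 = 0.979402
Product < 1; profitable direction is KRW → USD → EUR → KRW.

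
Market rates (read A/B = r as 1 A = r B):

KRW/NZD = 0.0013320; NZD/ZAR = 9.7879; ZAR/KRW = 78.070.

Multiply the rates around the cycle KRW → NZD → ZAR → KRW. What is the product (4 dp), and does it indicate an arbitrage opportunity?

Around KRW → NZD → ZAR → KRW: 1 × 0.0013320 × 9.7879 × 78.070 = 1.017836
Product > 1; profitable direction is KRW → NZD → ZAR → KRW.

1.0178 (arbitrage exists)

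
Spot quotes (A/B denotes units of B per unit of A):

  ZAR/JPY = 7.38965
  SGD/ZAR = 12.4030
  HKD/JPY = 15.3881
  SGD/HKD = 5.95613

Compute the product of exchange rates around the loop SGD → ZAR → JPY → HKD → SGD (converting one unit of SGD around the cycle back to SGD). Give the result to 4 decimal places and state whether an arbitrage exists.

1.0000 (no arbitrage)

Around SGD → ZAR → JPY → HKD → SGD: 1 × 12.4030 × 7.38965 ÷ 15.3881 ÷ 5.95613 = 1.000003
Product ≈ 1 (deviation 0.000%, within rounding noise).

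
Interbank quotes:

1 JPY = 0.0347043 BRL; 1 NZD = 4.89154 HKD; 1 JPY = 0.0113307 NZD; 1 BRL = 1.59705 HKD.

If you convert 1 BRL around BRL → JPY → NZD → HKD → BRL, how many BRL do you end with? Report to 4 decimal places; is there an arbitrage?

1.0000 (no arbitrage)

Around BRL → JPY → NZD → HKD → BRL: 1 ÷ 0.0347043 × 0.0113307 × 4.89154 ÷ 1.59705 = 1.000001
Product ≈ 1 (deviation 0.000%, within rounding noise).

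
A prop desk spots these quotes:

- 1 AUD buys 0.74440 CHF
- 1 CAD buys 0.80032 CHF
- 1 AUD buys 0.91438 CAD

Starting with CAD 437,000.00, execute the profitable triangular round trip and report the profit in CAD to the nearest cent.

Profitable loop is CAD → AUD → CHF → CAD:
CAD 437,000.00 ÷ 0.91438 = AUD 477,919.46
AUD 477,919.46 × 0.74440 = CHF 355,763.25
CHF 355,763.25 ÷ 0.80032 = CAD 444,526.25
Profit = CAD 444,526.25 − CAD 437,000.00

Profit: CAD 7,526.25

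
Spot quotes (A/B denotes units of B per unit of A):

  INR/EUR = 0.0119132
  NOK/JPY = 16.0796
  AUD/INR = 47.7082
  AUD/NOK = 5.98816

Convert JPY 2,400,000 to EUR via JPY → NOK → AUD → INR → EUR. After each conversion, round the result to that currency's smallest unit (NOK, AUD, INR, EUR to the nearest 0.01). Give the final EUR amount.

EUR 14,166.55

JPY 2,400,000 ÷ 16.0796 = NOK 149,257.44
NOK 149,257.44 ÷ 5.98816 = AUD 24,925.43
AUD 24,925.43 × 47.7082 = INR 1,189,147.40
INR 1,189,147.40 × 0.0119132 = EUR 14,166.55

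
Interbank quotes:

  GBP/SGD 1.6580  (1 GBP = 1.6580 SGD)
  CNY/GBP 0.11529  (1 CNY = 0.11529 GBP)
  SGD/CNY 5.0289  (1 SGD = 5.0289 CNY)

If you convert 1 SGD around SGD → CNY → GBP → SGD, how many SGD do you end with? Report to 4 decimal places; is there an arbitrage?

0.9613 (arbitrage exists)

Around SGD → CNY → GBP → SGD: 1 × 5.0289 × 0.11529 × 1.6580 = 0.961278
Product < 1; profitable direction is SGD → GBP → CNY → SGD.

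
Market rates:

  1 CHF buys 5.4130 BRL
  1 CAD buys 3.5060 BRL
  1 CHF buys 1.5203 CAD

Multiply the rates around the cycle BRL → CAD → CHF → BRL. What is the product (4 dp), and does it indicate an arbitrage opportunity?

1.0155 (arbitrage exists)

Around BRL → CAD → CHF → BRL: 1 ÷ 3.5060 ÷ 1.5203 × 5.4130 = 1.015539
Product > 1; profitable direction is BRL → CAD → CHF → BRL.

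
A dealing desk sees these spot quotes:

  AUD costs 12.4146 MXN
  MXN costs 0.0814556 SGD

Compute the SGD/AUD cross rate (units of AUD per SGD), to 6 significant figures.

SGD/AUD = 0.988886

1 SGD ÷ 0.0814556 = 12.2766 MXN
12.2766 MXN ÷ 12.4146 = 0.988886 AUD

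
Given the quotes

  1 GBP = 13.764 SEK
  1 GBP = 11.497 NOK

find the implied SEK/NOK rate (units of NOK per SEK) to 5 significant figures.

SEK/NOK = 0.83529

1 SEK ÷ 13.764 = 0.0726533 GBP
0.0726533 GBP × 11.497 = 0.835295 NOK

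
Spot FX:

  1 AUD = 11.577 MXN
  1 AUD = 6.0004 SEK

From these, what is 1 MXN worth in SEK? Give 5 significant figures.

MXN/SEK = 0.51830

1 MXN ÷ 11.577 = 0.0863782 AUD
0.0863782 AUD × 6.0004 = 0.518304 SEK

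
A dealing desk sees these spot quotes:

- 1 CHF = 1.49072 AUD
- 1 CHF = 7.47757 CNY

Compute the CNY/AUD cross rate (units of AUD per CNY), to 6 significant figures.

CNY/AUD = 0.199359

1 CNY ÷ 7.47757 = 0.133733 CHF
0.133733 CHF × 1.49072 = 0.199359 AUD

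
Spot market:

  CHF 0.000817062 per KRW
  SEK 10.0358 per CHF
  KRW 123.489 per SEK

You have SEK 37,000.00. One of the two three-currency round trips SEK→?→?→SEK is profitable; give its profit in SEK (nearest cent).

Profitable loop is SEK → KRW → CHF → SEK:
SEK 37,000.00 × 123.489 = KRW 4,569,093
KRW 4,569,093 × 0.000817062 = CHF 3,733.23
CHF 3,733.23 × 10.0358 = SEK 37,465.97
Profit = SEK 37,465.97 − SEK 37,000.00

Profit: SEK 465.97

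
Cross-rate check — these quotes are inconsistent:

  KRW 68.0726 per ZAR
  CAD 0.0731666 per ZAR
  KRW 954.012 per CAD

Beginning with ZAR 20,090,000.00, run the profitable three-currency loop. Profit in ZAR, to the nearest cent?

Profit: ZAR 510,336.28

Profitable loop is ZAR → CAD → KRW → ZAR:
ZAR 20,090,000.00 × 0.0731666 = CAD 1,469,916.99
CAD 1,469,916.99 × 954.012 = KRW 1,402,318,451
KRW 1,402,318,451 ÷ 68.0726 = ZAR 20,600,336.28
Profit = ZAR 20,600,336.28 − ZAR 20,090,000.00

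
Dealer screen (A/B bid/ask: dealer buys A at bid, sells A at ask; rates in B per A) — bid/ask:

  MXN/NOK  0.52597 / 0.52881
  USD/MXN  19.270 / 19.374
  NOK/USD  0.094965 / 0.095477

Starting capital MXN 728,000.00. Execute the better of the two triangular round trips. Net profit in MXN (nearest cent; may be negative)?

Best loop MXN → USD → NOK → MXN:
MXN 728,000.00 ÷ 19.374 (buy USD at ask) = USD 37,576.13
USD 37,576.13 ÷ 0.095477 (buy NOK at ask) = NOK 393,562.15
NOK 393,562.15 ÷ 0.52881 (buy MXN at ask) = MXN 744,241.12

Net profit: MXN 16,241.12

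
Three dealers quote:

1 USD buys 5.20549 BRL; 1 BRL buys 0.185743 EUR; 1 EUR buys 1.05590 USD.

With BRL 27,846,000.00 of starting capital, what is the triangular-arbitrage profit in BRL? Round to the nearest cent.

Profit: BRL 582,875.46

Profitable loop is BRL → EUR → USD → BRL:
BRL 27,846,000.00 × 0.185743 = EUR 5,172,199.58
EUR 5,172,199.58 × 1.05590 = USD 5,461,325.53
USD 5,461,325.53 × 5.20549 = BRL 28,428,875.46
Profit = BRL 28,428,875.46 − BRL 27,846,000.00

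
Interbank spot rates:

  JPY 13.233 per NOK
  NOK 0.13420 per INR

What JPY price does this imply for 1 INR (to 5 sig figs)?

1 INR × 0.13420 = 0.1342 NOK
0.1342 NOK × 13.233 = 1.77587 JPY

INR/JPY = 1.7759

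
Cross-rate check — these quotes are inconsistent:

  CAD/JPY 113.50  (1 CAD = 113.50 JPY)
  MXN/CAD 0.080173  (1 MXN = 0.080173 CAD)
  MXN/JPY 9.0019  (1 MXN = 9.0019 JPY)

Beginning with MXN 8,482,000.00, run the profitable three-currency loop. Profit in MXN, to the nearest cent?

Profit: MXN 92,090.84

Profitable loop is MXN → CAD → JPY → MXN:
MXN 8,482,000.00 × 0.080173 = CAD 680,027.39
CAD 680,027.39 × 113.50 = JPY 77,183,108
JPY 77,183,108 ÷ 9.0019 = MXN 8,574,090.84
Profit = MXN 8,574,090.84 − MXN 8,482,000.00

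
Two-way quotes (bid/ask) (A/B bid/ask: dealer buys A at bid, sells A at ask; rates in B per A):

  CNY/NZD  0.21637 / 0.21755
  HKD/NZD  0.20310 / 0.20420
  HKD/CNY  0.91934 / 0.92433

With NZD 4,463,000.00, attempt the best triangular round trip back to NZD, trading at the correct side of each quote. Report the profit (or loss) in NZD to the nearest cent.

Best loop NZD → CNY → HKD → NZD:
NZD 4,463,000.00 ÷ 0.21755 (buy CNY at ask) = CNY 20,514,824.18
CNY 20,514,824.18 ÷ 0.92433 (buy HKD at ask) = HKD 22,194,264.15
HKD 22,194,264.15 × 0.20310 (sell HKD at bid) = NZD 4,507,655.05

Net profit: NZD 44,655.05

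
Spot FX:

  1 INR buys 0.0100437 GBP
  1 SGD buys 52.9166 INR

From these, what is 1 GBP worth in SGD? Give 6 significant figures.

1 GBP ÷ 0.0100437 = 99.5649 INR
99.5649 INR ÷ 52.9166 = 1.88154 SGD

GBP/SGD = 1.88154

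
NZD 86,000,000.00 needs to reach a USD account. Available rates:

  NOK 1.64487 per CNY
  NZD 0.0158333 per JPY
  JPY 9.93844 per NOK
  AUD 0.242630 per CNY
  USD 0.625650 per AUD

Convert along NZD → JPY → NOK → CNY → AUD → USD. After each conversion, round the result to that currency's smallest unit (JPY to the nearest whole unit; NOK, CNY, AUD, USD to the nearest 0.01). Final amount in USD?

NZD 86,000,000.00 ÷ 0.0158333 = JPY 5,431,590,382
JPY 5,431,590,382 ÷ 9.93844 = NOK 546,523,436.47
NOK 546,523,436.47 ÷ 1.64487 = CNY 332,259,349.66
CNY 332,259,349.66 × 0.242630 = AUD 80,616,086.01
AUD 80,616,086.01 × 0.625650 = USD 50,437,454.21

USD 50,437,454.21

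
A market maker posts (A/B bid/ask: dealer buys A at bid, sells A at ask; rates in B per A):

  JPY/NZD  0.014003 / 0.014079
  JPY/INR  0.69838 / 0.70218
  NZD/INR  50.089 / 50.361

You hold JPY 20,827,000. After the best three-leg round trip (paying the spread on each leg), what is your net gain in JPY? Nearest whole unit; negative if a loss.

Net result: JPY -23,246 (no profitable arbitrage after spreads)

Best loop JPY → NZD → INR → JPY:
JPY 20,827,000 × 0.014003 (sell JPY at bid) = NZD 291,640.48
NZD 291,640.48 × 50.089 (sell NZD at bid) = INR 14,607,980.05
INR 14,607,980.05 ÷ 0.70218 (buy JPY at ask) = JPY 20,803,754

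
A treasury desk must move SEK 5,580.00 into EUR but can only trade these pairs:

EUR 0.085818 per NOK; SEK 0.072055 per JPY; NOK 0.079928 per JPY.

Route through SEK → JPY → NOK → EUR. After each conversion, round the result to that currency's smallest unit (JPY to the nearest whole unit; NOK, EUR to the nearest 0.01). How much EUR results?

EUR 531.19

SEK 5,580.00 ÷ 0.072055 = JPY 77,441
JPY 77,441 × 0.079928 = NOK 6,189.70
NOK 6,189.70 × 0.085818 = EUR 531.19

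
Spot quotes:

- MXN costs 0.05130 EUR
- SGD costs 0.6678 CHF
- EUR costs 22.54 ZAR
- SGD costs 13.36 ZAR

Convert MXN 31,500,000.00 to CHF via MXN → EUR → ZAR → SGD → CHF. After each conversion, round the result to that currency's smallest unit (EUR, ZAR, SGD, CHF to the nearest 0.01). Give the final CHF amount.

CHF 1,820,630.39

MXN 31,500,000.00 × 0.05130 = EUR 1,615,950.00
EUR 1,615,950.00 × 22.54 = ZAR 36,423,513.00
ZAR 36,423,513.00 ÷ 13.36 = SGD 2,726,310.85
SGD 2,726,310.85 × 0.6678 = CHF 1,820,630.39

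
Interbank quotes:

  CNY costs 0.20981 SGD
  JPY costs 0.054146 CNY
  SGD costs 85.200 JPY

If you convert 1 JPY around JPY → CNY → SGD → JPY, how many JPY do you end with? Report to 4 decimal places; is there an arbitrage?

Around JPY → CNY → SGD → JPY: 1 × 0.054146 × 0.20981 × 85.200 = 0.967904
Product < 1; profitable direction is JPY → SGD → CNY → JPY.

0.9679 (arbitrage exists)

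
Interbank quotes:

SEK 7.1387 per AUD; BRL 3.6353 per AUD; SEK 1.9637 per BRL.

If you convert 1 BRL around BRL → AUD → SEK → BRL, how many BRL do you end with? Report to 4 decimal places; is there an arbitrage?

Around BRL → AUD → SEK → BRL: 1 ÷ 3.6353 × 7.1387 ÷ 1.9637 = 1.000009
Product ≈ 1 (deviation 0.001%, within rounding noise).

1.0000 (no arbitrage)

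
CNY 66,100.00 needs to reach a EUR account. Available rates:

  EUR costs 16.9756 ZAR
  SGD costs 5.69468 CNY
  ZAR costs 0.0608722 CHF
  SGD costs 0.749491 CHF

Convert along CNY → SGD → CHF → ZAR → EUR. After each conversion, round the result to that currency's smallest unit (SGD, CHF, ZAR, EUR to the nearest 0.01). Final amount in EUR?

CNY 66,100.00 ÷ 5.69468 = SGD 11,607.32
SGD 11,607.32 × 0.749491 = CHF 8,699.58
CHF 8,699.58 ÷ 0.0608722 = ZAR 142,915.49
ZAR 142,915.49 ÷ 16.9756 = EUR 8,418.88

EUR 8,418.88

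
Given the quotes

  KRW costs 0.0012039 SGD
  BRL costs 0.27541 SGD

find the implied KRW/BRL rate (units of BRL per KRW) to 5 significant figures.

KRW/BRL = 0.0043713

1 KRW × 0.0012039 = 0.0012039 SGD
0.0012039 SGD ÷ 0.27541 = 0.0043713 BRL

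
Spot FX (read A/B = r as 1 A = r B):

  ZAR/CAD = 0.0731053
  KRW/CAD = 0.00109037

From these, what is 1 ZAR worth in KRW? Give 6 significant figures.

1 ZAR × 0.0731053 = 0.0731053 CAD
0.0731053 CAD ÷ 0.00109037 = 67.0463 KRW

ZAR/KRW = 67.0463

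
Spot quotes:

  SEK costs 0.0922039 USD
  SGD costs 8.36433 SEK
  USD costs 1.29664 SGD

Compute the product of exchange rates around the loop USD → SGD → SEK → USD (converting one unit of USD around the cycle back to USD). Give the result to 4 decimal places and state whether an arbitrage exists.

Around USD → SGD → SEK → USD: 1 × 1.29664 × 8.36433 × 0.0922039 = 1.000000
Product ≈ 1 (deviation 0.000%, within rounding noise).

1.0000 (no arbitrage)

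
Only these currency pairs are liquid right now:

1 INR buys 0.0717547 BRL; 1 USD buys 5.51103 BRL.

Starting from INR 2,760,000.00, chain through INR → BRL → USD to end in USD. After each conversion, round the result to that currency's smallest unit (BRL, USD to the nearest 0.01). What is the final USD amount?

INR 2,760,000.00 × 0.0717547 = BRL 198,042.97
BRL 198,042.97 ÷ 5.51103 = USD 35,935.75

USD 35,935.75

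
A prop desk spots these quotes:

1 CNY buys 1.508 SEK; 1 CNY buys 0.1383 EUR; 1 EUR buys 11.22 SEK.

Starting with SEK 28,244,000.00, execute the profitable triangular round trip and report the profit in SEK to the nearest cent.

Profit: SEK 818,963.62

Profitable loop is SEK → CNY → EUR → SEK:
SEK 28,244,000.00 ÷ 1.508 = CNY 18,729,442.97
CNY 18,729,442.97 × 0.1383 = EUR 2,590,281.96
EUR 2,590,281.96 × 11.22 = SEK 29,062,963.62
Profit = SEK 29,062,963.62 − SEK 28,244,000.00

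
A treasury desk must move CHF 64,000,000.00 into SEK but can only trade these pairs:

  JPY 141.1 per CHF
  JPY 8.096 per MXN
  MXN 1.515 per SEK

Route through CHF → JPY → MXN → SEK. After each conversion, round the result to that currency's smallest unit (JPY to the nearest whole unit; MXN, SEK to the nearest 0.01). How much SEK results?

SEK 736,247,537.80

CHF 64,000,000.00 × 141.1 = JPY 9,030,400,000
JPY 9,030,400,000 ÷ 8.096 = MXN 1,115,415,019.76
MXN 1,115,415,019.76 ÷ 1.515 = SEK 736,247,537.80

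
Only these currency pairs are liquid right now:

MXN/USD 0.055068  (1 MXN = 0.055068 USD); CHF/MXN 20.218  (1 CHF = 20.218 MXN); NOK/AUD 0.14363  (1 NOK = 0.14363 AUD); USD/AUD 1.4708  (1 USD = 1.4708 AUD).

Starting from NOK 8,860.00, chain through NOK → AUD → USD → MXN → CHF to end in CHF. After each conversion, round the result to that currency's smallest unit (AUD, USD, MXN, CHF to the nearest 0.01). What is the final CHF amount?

CHF 777.12

NOK 8,860.00 × 0.14363 = AUD 1,272.56
AUD 1,272.56 ÷ 1.4708 = USD 865.22
USD 865.22 ÷ 0.055068 = MXN 15,711.85
MXN 15,711.85 ÷ 20.218 = CHF 777.12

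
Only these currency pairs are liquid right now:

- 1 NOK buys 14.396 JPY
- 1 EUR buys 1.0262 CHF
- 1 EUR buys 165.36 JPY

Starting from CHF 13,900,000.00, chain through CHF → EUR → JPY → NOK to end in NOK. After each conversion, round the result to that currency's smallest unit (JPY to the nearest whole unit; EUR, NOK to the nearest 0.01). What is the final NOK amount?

NOK 155,586,322.45

CHF 13,900,000.00 ÷ 1.0262 = EUR 13,545,117.91
EUR 13,545,117.91 × 165.36 = JPY 2,239,820,698
JPY 2,239,820,698 ÷ 14.396 = NOK 155,586,322.45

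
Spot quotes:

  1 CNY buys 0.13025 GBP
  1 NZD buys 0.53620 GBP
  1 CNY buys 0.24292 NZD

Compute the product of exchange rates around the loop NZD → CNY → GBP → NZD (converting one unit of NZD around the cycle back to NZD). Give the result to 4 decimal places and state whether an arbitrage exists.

Around NZD → CNY → GBP → NZD: 1 ÷ 0.24292 × 0.13025 ÷ 0.53620 = 0.999972
Product ≈ 1 (deviation 0.003%, within rounding noise).

1.0000 (no arbitrage)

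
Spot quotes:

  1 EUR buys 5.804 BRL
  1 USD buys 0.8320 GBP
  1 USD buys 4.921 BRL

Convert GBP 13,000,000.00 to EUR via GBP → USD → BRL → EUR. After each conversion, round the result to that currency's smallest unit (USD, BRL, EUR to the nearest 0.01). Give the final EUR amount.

GBP 13,000,000.00 ÷ 0.8320 = USD 15,625,000.00
USD 15,625,000.00 × 4.921 = BRL 76,890,625.00
BRL 76,890,625.00 ÷ 5.804 = EUR 13,247,867.85

EUR 13,247,867.85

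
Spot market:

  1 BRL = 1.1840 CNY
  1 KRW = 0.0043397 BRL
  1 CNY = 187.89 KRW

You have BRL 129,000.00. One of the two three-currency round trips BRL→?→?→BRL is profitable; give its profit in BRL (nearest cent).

Profit: BRL 4,620.97

Profitable loop is BRL → KRW → CNY → BRL:
BRL 129,000.00 ÷ 0.0043397 = KRW 29,725,557
KRW 29,725,557 ÷ 187.89 = CNY 158,207.23
CNY 158,207.23 ÷ 1.1840 = BRL 133,620.97
Profit = BRL 133,620.97 − BRL 129,000.00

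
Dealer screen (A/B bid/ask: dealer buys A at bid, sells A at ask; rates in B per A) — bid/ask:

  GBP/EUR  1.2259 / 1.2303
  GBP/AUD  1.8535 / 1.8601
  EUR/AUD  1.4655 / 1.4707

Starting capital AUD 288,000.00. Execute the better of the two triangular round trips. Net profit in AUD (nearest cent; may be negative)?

Net profit: AUD 7,018.98

Best loop AUD → EUR → GBP → AUD:
AUD 288,000.00 ÷ 1.4707 (buy EUR at ask) = EUR 195,825.12
EUR 195,825.12 ÷ 1.2303 (buy GBP at ask) = GBP 159,168.59
GBP 159,168.59 × 1.8535 (sell GBP at bid) = AUD 295,018.98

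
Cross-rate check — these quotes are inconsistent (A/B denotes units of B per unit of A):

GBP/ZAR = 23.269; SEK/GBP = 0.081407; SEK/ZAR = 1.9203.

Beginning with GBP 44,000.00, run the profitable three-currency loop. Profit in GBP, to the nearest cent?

Profitable loop is GBP → SEK → ZAR → GBP:
GBP 44,000.00 ÷ 0.081407 = SEK 540,494.06
SEK 540,494.06 × 1.9203 = ZAR 1,037,910.74
ZAR 1,037,910.74 ÷ 23.269 = GBP 44,604.87
Profit = GBP 44,604.87 − GBP 44,000.00

Profit: GBP 604.87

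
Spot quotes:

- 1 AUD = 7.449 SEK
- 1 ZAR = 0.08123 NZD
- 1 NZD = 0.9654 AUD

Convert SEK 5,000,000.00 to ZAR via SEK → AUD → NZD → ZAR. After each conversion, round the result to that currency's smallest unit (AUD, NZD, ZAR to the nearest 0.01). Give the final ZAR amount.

ZAR 8,559,497.72

SEK 5,000,000.00 ÷ 7.449 = AUD 671,231.04
AUD 671,231.04 ÷ 0.9654 = NZD 695,288.00
NZD 695,288.00 ÷ 0.08123 = ZAR 8,559,497.72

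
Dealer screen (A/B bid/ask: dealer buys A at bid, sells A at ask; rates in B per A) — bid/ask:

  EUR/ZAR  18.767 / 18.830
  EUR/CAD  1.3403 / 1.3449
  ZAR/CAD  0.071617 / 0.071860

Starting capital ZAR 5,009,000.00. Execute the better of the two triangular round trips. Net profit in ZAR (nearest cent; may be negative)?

Net result: ZAR -3,217.03 (no profitable arbitrage after spreads)

Best loop ZAR → CAD → EUR → ZAR:
ZAR 5,009,000.00 × 0.071617 (sell ZAR at bid) = CAD 358,729.55
CAD 358,729.55 ÷ 1.3449 (buy EUR at ask) = EUR 266,733.25
EUR 266,733.25 × 18.767 (sell EUR at bid) = ZAR 5,005,782.97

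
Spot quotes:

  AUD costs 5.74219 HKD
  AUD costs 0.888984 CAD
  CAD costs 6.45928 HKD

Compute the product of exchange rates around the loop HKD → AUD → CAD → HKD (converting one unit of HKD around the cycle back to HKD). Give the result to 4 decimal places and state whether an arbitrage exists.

Around HKD → AUD → CAD → HKD: 1 ÷ 5.74219 × 0.888984 × 6.45928 = 1.000001
Product ≈ 1 (deviation 0.000%, within rounding noise).

1.0000 (no arbitrage)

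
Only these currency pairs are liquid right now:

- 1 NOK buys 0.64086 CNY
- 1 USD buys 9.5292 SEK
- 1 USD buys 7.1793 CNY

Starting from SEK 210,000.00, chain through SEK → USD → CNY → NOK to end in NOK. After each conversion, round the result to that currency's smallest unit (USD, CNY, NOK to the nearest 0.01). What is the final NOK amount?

NOK 246,877.70

SEK 210,000.00 ÷ 9.5292 = USD 22,037.53
USD 22,037.53 × 7.1793 = CNY 158,214.04
CNY 158,214.04 ÷ 0.64086 = NOK 246,877.70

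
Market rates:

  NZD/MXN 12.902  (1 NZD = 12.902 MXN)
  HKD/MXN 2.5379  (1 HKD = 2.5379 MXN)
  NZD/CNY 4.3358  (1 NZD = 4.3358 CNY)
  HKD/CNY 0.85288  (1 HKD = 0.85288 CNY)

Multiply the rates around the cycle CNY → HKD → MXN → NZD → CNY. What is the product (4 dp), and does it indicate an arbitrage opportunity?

1.0000 (no arbitrage)

Around CNY → HKD → MXN → NZD → CNY: 1 ÷ 0.85288 × 2.5379 ÷ 12.902 × 4.3358 = 0.999997
Product ≈ 1 (deviation 0.000%, within rounding noise).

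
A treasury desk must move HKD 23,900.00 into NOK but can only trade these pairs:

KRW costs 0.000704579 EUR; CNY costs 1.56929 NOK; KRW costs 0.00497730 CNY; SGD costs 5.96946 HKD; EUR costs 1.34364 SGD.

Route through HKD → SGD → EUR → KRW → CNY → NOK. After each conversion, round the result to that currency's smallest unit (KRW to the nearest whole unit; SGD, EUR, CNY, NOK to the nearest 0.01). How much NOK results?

NOK 33,032.93

HKD 23,900.00 ÷ 5.96946 = SGD 4,003.71
SGD 4,003.71 ÷ 1.34364 = EUR 2,979.75
EUR 2,979.75 ÷ 0.000704579 = KRW 4,229,121
KRW 4,229,121 × 0.00497730 = CNY 21,049.60
CNY 21,049.60 × 1.56929 = NOK 33,032.93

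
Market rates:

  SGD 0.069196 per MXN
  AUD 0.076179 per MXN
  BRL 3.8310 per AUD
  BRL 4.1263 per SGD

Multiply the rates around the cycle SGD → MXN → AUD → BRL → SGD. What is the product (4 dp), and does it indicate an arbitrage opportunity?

Around SGD → MXN → AUD → BRL → SGD: 1 ÷ 0.069196 × 0.076179 × 3.8310 ÷ 4.1263 = 1.022129
Product > 1; profitable direction is SGD → MXN → AUD → BRL → SGD.

1.0221 (arbitrage exists)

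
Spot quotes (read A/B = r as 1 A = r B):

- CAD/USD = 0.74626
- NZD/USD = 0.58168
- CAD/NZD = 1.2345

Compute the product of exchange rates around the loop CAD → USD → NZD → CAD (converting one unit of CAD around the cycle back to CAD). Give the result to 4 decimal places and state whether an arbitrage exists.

Around CAD → USD → NZD → CAD: 1 × 0.74626 ÷ 0.58168 ÷ 1.2345 = 1.039238
Product > 1; profitable direction is CAD → USD → NZD → CAD.

1.0392 (arbitrage exists)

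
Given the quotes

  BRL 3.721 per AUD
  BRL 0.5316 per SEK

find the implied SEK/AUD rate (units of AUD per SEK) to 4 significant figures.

1 SEK × 0.5316 = 0.5316 BRL
0.5316 BRL ÷ 3.721 = 0.142865 AUD

SEK/AUD = 0.1429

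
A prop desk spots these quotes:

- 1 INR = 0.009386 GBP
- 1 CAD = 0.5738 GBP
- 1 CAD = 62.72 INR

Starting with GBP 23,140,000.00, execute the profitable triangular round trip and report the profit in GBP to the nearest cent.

Profit: GBP 600,475.34

Profitable loop is GBP → CAD → INR → GBP:
GBP 23,140,000.00 ÷ 0.5738 = CAD 40,327,640.29
CAD 40,327,640.29 × 62.72 = INR 2,529,349,599.16
INR 2,529,349,599.16 × 0.009386 = GBP 23,740,475.34
Profit = GBP 23,740,475.34 − GBP 23,140,000.00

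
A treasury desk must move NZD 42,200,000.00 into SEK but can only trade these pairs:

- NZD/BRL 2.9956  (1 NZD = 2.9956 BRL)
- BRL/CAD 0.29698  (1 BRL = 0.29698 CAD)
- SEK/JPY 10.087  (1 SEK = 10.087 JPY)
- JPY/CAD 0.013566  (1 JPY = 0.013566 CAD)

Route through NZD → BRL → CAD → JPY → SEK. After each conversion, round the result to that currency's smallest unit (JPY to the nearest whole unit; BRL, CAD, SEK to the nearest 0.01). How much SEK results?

SEK 274,352,954.99

NZD 42,200,000.00 × 2.9956 = BRL 126,414,320.00
BRL 126,414,320.00 × 0.29698 = CAD 37,542,524.75
CAD 37,542,524.75 ÷ 0.013566 = JPY 2,767,398,257
JPY 2,767,398,257 ÷ 10.087 = SEK 274,352,954.99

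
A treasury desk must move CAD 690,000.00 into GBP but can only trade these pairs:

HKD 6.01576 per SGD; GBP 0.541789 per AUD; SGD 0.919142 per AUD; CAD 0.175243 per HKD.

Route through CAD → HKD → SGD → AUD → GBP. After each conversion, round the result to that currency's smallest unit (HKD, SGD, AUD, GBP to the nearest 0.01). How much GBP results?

GBP 385,802.90

CAD 690,000.00 ÷ 0.175243 = HKD 3,937,389.80
HKD 3,937,389.80 ÷ 6.01576 = SGD 654,512.45
SGD 654,512.45 ÷ 0.919142 = AUD 712,090.68
AUD 712,090.68 × 0.541789 = GBP 385,802.90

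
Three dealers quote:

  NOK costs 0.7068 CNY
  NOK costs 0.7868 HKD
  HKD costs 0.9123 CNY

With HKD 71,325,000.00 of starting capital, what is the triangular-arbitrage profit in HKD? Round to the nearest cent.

Profitable loop is HKD → CNY → NOK → HKD:
HKD 71,325,000.00 × 0.9123 = CNY 65,069,797.50
CNY 65,069,797.50 ÷ 0.7068 = NOK 92,062,531.83
NOK 92,062,531.83 × 0.7868 = HKD 72,434,800.05
Profit = HKD 72,434,800.05 − HKD 71,325,000.00

Profit: HKD 1,109,800.05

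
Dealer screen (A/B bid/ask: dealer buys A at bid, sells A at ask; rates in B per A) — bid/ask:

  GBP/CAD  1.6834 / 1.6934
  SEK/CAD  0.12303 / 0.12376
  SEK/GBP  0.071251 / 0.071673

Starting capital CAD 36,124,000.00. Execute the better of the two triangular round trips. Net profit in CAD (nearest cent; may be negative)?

Net profit: CAD 493,755.39

Best loop CAD → GBP → SEK → CAD:
CAD 36,124,000.00 ÷ 1.6934 (buy GBP at ask) = GBP 21,332,231.01
GBP 21,332,231.01 ÷ 0.071673 (buy SEK at ask) = SEK 297,632,734.98
SEK 297,632,734.98 × 0.12303 (sell SEK at bid) = CAD 36,617,755.39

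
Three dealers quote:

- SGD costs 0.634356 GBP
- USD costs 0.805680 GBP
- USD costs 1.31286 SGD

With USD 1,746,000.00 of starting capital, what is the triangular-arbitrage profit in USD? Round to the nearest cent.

Profitable loop is USD → SGD → GBP → USD:
USD 1,746,000.00 × 1.31286 = SGD 2,292,253.56
SGD 2,292,253.56 × 0.634356 = GBP 1,454,104.80
GBP 1,454,104.80 ÷ 0.805680 = USD 1,804,816.80
Profit = USD 1,804,816.80 − USD 1,746,000.00

Profit: USD 58,816.80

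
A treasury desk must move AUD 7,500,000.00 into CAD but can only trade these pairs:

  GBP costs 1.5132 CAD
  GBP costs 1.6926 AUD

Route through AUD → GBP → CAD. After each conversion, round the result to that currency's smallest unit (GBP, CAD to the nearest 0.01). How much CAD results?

CAD 6,705,069.13

AUD 7,500,000.00 ÷ 1.6926 = GBP 4,431,052.82
GBP 4,431,052.82 × 1.5132 = CAD 6,705,069.13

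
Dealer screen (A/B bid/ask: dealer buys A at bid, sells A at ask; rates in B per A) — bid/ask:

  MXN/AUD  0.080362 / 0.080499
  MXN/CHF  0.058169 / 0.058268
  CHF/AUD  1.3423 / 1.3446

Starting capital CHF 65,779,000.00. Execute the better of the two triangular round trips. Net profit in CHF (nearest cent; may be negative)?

Net profit: CHF 1,691,633.06

Best loop CHF → MXN → AUD → CHF:
CHF 65,779,000.00 ÷ 0.058268 (buy MXN at ask) = MXN 1,128,904,372.90
MXN 1,128,904,372.90 × 0.080362 (sell MXN at bid) = AUD 90,721,013.21
AUD 90,721,013.21 ÷ 1.3446 (buy CHF at ask) = CHF 67,470,633.06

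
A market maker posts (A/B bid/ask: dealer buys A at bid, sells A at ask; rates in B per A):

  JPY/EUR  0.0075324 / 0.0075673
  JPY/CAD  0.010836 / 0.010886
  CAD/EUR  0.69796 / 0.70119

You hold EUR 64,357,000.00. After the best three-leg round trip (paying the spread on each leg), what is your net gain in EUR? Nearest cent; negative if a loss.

Best loop EUR → JPY → CAD → EUR:
EUR 64,357,000.00 ÷ 0.0075673 (buy JPY at ask) = JPY 8,504,618,556
JPY 8,504,618,556 × 0.010836 (sell JPY at bid) = CAD 92,156,046.67
CAD 92,156,046.67 × 0.69796 (sell CAD at bid) = EUR 64,321,234.34

Net result: EUR -35,765.66 (no profitable arbitrage after spreads)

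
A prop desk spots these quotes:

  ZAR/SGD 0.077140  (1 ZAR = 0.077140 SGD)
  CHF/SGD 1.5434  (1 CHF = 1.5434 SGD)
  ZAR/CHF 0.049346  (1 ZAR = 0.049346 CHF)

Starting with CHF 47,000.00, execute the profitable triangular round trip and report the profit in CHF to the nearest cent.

Profitable loop is CHF → ZAR → SGD → CHF:
CHF 47,000.00 ÷ 0.049346 = ZAR 952,458.15
ZAR 952,458.15 × 0.077140 = SGD 73,472.62
SGD 73,472.62 ÷ 1.5434 = CHF 47,604.39
Profit = CHF 47,604.39 − CHF 47,000.00

Profit: CHF 604.39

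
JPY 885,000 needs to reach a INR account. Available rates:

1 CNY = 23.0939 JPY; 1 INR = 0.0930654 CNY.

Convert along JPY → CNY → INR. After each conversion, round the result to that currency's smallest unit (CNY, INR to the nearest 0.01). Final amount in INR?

JPY 885,000 ÷ 23.0939 = CNY 38,321.81
CNY 38,321.81 ÷ 0.0930654 = INR 411,772.90

INR 411,772.90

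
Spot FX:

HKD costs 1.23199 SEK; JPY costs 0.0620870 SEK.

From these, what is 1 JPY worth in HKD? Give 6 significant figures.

JPY/HKD = 0.0503957

1 JPY × 0.0620870 = 0.062087 SEK
0.062087 SEK ÷ 1.23199 = 0.0503957 HKD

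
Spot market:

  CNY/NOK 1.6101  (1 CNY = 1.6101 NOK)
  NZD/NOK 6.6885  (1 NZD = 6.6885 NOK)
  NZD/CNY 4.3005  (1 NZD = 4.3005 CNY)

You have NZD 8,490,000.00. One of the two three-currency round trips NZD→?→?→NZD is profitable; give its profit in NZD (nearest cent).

Profitable loop is NZD → CNY → NOK → NZD:
NZD 8,490,000.00 × 4.3005 = CNY 36,511,245.00
CNY 36,511,245.00 × 1.6101 = NOK 58,786,755.57
NOK 58,786,755.57 ÷ 6.6885 = NZD 8,789,228.61
Profit = NZD 8,789,228.61 − NZD 8,490,000.00

Profit: NZD 299,228.61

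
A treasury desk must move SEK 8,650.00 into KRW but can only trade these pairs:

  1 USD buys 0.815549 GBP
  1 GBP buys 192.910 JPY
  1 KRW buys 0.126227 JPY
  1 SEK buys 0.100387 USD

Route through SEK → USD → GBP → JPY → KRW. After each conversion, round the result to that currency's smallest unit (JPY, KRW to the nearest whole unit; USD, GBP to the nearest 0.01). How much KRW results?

SEK 8,650.00 × 0.100387 = USD 868.35
USD 868.35 × 0.815549 = GBP 708.18
GBP 708.18 × 192.910 = JPY 136,615
JPY 136,615 ÷ 0.126227 = KRW 1,082,296

KRW 1,082,296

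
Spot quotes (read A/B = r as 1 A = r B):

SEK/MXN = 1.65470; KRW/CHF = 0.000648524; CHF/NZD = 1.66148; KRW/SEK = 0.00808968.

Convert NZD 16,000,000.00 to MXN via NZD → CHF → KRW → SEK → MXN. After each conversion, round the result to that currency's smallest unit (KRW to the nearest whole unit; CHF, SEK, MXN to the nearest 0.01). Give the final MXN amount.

MXN 198,769,351.89

NZD 16,000,000.00 ÷ 1.66148 = CHF 9,629,968.46
CHF 9,629,968.46 ÷ 0.000648524 = KRW 14,849,054,869
KRW 14,849,054,869 × 0.00808968 = SEK 120,124,102.19
SEK 120,124,102.19 × 1.65470 = MXN 198,769,351.89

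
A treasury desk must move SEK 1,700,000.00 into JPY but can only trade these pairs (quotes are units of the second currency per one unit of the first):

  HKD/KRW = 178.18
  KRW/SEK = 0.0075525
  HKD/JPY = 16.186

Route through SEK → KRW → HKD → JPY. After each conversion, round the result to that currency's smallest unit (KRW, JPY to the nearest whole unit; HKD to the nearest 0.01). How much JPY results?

SEK 1,700,000.00 ÷ 0.0075525 = KRW 225,091,029
KRW 225,091,029 ÷ 178.18 = HKD 1,263,278.87
HKD 1,263,278.87 × 16.186 = JPY 20,447,432

JPY 20,447,432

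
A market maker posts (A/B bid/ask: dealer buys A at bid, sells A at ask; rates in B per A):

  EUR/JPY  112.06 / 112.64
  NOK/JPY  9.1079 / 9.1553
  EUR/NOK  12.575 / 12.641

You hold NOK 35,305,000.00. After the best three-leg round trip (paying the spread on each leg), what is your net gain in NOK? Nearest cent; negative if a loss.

Net profit: NOK 592,964.31

Best loop NOK → JPY → EUR → NOK:
NOK 35,305,000.00 × 9.1079 (sell NOK at bid) = JPY 321,554,410
JPY 321,554,410 ÷ 112.64 (buy EUR at ask) = EUR 2,854,708.89
EUR 2,854,708.89 × 12.575 (sell EUR at bid) = NOK 35,897,964.31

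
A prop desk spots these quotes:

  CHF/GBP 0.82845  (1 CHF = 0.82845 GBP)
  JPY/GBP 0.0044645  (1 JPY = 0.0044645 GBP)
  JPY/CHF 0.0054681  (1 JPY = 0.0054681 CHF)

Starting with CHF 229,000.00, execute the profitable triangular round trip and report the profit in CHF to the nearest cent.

Profit: CHF 3,362.16

Profitable loop is CHF → GBP → JPY → CHF:
CHF 229,000.00 × 0.82845 = GBP 189,715.05
GBP 189,715.05 ÷ 0.0044645 = JPY 42,494,131
JPY 42,494,131 × 0.0054681 = CHF 232,362.16
Profit = CHF 232,362.16 − CHF 229,000.00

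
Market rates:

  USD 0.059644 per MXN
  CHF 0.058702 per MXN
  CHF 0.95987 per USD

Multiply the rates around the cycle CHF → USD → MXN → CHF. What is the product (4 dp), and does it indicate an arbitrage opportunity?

Around CHF → USD → MXN → CHF: 1 ÷ 0.95987 ÷ 0.059644 × 0.058702 = 1.025354
Product > 1; profitable direction is CHF → USD → MXN → CHF.

1.0254 (arbitrage exists)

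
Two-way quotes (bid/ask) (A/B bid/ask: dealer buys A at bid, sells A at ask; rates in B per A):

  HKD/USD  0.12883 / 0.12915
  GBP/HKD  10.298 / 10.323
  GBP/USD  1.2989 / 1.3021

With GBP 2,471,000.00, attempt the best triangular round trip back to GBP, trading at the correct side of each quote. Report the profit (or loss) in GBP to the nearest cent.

Net profit: GBP 46,667.08

Best loop GBP → HKD → USD → GBP:
GBP 2,471,000.00 × 10.298 (sell GBP at bid) = HKD 25,446,358.00
HKD 25,446,358.00 × 0.12883 (sell HKD at bid) = USD 3,278,254.30
USD 3,278,254.30 ÷ 1.3021 (buy GBP at ask) = GBP 2,517,667.08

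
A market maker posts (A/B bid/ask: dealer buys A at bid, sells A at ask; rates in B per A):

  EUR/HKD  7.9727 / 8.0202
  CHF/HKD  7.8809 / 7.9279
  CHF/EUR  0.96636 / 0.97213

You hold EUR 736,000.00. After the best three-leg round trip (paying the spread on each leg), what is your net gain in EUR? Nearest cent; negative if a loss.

Net profit: EUR 7,950.58

Best loop EUR → CHF → HKD → EUR:
EUR 736,000.00 ÷ 0.97213 (buy CHF at ask) = CHF 757,100.39
CHF 757,100.39 × 7.8809 (sell CHF at bid) = HKD 5,966,632.45
HKD 5,966,632.45 ÷ 8.0202 (buy EUR at ask) = EUR 743,950.58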